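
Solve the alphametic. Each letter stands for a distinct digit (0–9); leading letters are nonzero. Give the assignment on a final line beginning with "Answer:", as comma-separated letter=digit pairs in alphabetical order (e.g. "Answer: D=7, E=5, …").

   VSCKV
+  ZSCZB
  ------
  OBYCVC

Step 1. [col 1: V + B ≡ C (mod 10)] several values work for V in column 1 (V + B ≡ C (mod 10), carry-in 0); try V=5. So V=5.
Step 2. [col 1: V + B ≡ C (mod 10)] several values work for C in column 1 (V + B ≡ C (mod 10), carry-in 0); try C=9. So C=9.
Step 3. [O] the sum has 6 digits but both addends have 5; that extra leading digit O is the final carry, namely 1, so O=1.
Step 4. [col 1: V + B ≡ C (mod 10)] from column 1 (V=5, C=9, carry-in 0, digits 1,5,9 already taken and all letters distinct): B must equal 4, so B=4.
Step 5. [col 2: K + Z ≡ V (mod 10)] several values work for K in column 2 (K + Z ≡ V (mod 10), carry-in 0); try K=7. So K=7.
Step 6. [col 2: K + Z ≡ V (mod 10)] in column 2 we have K+Z≡V with carry-in 0; given K=7, V=5 and digits 1,4,5,7,9 already taken and all letters distinct, that pins Z to 8 ⇒ Z=8.
Step 7. [col 4: S + S ≡ Y (mod 10)] column 4 reads S+S+carry(1)=Y with nothing yet; with digits 1,4,5,7,8,9 already taken and all letters distinct, the only value for Y is 3. So Y=3.
Step 8. [col 4: S + S ≡ Y (mod 10)] column 4 reads S+S+carry(1)=Y with Y=3; with digits 1,3,4,5,7,8,9 already taken and all letters distinct, the only value for S is 6. So S=6.

Answer: B=4, C=9, K=7, O=1, S=6, V=5, Y=3, Z=8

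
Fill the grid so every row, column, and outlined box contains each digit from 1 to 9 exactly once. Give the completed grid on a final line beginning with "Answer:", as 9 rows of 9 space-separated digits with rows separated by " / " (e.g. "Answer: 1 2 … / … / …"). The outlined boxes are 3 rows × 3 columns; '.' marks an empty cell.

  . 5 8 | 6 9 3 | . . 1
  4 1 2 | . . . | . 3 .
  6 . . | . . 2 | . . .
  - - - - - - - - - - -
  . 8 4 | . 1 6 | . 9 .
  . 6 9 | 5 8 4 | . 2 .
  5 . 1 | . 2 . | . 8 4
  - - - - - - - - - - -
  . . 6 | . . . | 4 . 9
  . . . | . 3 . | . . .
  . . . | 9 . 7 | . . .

Step 1. [r1c1∈{7}] only 7 remains possible at r1c1, so r1c1=7.
Step 2. [r7c5∈{5}] r7c5's peers cover all but 5, so r7c5=5.
Step 3. [r5c1∈{3}] r5c1's peers cover all but 3. So r5c1=3.
Step 4. [r5c9∈{7}] nothing but 7 survives at r5c9, so r5c9=7.
Step 5. [r3c4∈{1,4,7,8}] in row 3, 1 fits only at r3c4 ⇒ r3c4=1.
Step 6. [r7c2∈{2,3,7}] across row 7, 3 lands solely at r7c2. So r7c2=3.
Step 7. [r2c7∈{5,6,7,8,9}] 9 has one home in row 2: r2c7. So r2c7=9.
Step 8. [r8c4∈{2,4,8}] in col 4, 4 fits only at r8c4. So r8c4=4.
Step 9. [r8c3∈{5,7}] col 3 places 7 nowhere but r8c3, so r8c3=7.
Step 10. [r3c7∈{5,7,8}] across col 7, 7 lands solely at r3c7, so r3c7=7.
Step 11. [r8c1∈{1,2,8,9}] 9 has one home in col 1: r8c1 ⇒ r8c1=9.
Step 12. [r8c2∈{2}] r8c2's peers cover all but 2 ⇒ r8c2=2.
Step 13. [r9c9∈{2,3,5,6,8}] col 9 places 2 nowhere but r9c9. So r9c9=2.
Step 14. [r9c7∈{1,3,5,6,8}] 3 has one home in row 9: r9c7. So r9c7=3.
Step 15. [r8c7∈{1,5,6,8}] in col 7, 8 fits only at r8c7 ⇒ r8c7=8.
Step 16. [r2c9∈{5,6,8}] in row 2, 6 fits only at r2c9, so r2c9=6.
Step 17. [r8c9∈{5}] r8c9 has the single candidate 5. So r8c9=5.
Step 18. [r4c4∈{3,7}] r4c4 is the only open cell in row 4 admitting 7, so r4c4=7.
Step 19. [r8c8∈{1,6}] r8c8 is the only open cell in row 8 admitting 6, so r8c8=6.
Step 20. [r9c8∈{1}] only 1 remains possible at r9c8 ⇒ r9c8=1.
Step 21. [r2c4∈{8}] r2c4's peers cover all but 8 ⇒ r2c4=8.
Step 22. [r7c1∈{1,8}] in col 1, 1 fits only at r7c1. So r7c1=1.
Step 23. [r3c5∈{4}] nothing but 4 survives at r3c5, so r3c5=4.
Step 24. [r6c2∈{7}] r6c2 has the single candidate 7, so r6c2=7.
Step 25. [r7c8∈{7}] only 7 remains possible at r7c8. So r7c8=7.
Step 26. [r6c4∈{3}] r6c4 is down to just 3. So r6c4=3.
Step 27. [r3c3∈{3}] r3c3 is down to just 3 ⇒ r3c3=3.
Step 28. [r7c4∈{2}] nothing but 2 survives at r7c4. So r7c4=2.
Step 29. [r4c7∈{5}] only 5 remains possible at r4c7. So r4c7=5.
Step 30. [r6c7∈{6}] r6c7's peers cover all but 6. So r6c7=6.
Step 31. [r1c8∈{4}] r1c8 is down to just 4, so r1c8=4.
Step 32. [r9c3∈{5}] r9c3 is down to just 5 ⇒ r9c3=5.
Step 33. [r3c9∈{8}] only 8 remains possible at r3c9, so r3c9=8.
Step 34. [r2c5∈{7}] r2c5 is down to just 7 ⇒ r2c5=7.
Step 35. [r3c2∈{9}] only 9 remains possible at r3c2 ⇒ r3c2=9.
Step 36. [r4c1∈{2}] r4c1's peers cover all but 2. So r4c1=2.
Step 37. [r9c2∈{4}] only 4 remains possible at r9c2 ⇒ r9c2=4.
Step 38. [r5c7∈{1}] nothing but 1 survives at r5c7 ⇒ r5c7=1.
Step 39. [r6c6∈{9}] r6c6's peers cover all but 9, so r6c6=9.
Step 40. [r3c8∈{5}] only 5 remains possible at r3c8, so r3c8=5.
Step 41. [r7c6∈{8}] r7c6's peers cover all but 8. So r7c6=8.
Step 42. [r2c6∈{5}] r2c6 is down to just 5, so r2c6=5.
Step 43. [r1c7∈{2}] only 2 remains possible at r1c7 ⇒ r1c7=2.
Step 44. [r8c6∈{1}] only 1 remains possible at r8c6 ⇒ r8c6=1.
Step 45. [r9c5∈{6}] only 6 remains possible at r9c5. So r9c5=6.
Step 46. [r4c9∈{3}] r4c9 is down to just 3 ⇒ r4c9=3.
Step 47. [r9c1∈{8}] r9c1 has the single candidate 8 ⇒ r9c1=8.

Answer: 7 5 8 6 9 3 2 4 1 / 4 1 2 8 7 5 9 3 6 / 6 9 3 1 4 2 7 5 8 / 2 8 4 7 1 6 5 9 3 / 3 6 9 5 8 4 1 2 7 / 5 7 1 3 2 9 6 8 4 / 1 3 6 2 5 8 4 7 9 / 9 2 7 4 3 1 8 6 5 / 8 4 5 9 6 7 3 1 2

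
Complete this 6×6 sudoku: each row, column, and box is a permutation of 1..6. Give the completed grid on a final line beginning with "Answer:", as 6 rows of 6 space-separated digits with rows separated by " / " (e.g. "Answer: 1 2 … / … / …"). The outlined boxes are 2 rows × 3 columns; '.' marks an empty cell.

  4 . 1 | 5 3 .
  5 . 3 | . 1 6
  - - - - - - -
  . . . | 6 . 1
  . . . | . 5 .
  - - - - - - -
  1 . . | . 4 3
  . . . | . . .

Step 1. [r5c4∈{2}] r5c4's peers cover all but 2. So r5c4=2.
Step 2. [r1c2∈{2,6}] in row 1, 6 fits only at r1c2. So r1c2=6.
Step 3. [r4c6∈{2,4}] col 6 places 4 nowhere but r4c6, so r4c6=4.
Step 4. [r5c3∈{5,6}] in row 5, 6 fits only at r5c3, so r5c3=6.
Step 5. [r4c3∈{2}] only 2 remains possible at r4c3 ⇒ r4c3=2.
Step 6. [r3c1∈{3}] only 3 remains possible at r3c1, so r3c1=3.
Step 7. [r6c2∈{2,3,4,5}] row 6 places 3 nowhere but r6c2 ⇒ r6c2=3.
Step 8. [r6c3∈{4,5}] row 6 places 4 nowhere but r6c3 ⇒ r6c3=4.
Step 9. [r5c2∈{5}] only 5 remains possible at r5c2 ⇒ r5c2=5.
Step 10. [r4c1∈{6}] r4c1 has the single candidate 6 ⇒ r4c1=6.
Step 11. [r3c3∈{5}] nothing but 5 survives at r3c3, so r3c3=5.
Step 12. [r6c1∈{2}] r6c1 has the single candidate 2. So r6c1=2.
Step 13. [r6c5∈{6}] nothing but 6 survives at r6c5, so r6c5=6.
Step 14. [r6c6∈{5}] r6c6 is down to just 5, so r6c6=5.
Step 15. [r2c2∈{2}] r2c2 has the single candidate 2, so r2c2=2.
Step 16. [r1c6∈{2}] r1c6 is down to just 2, so r1c6=2.
Step 17. [r4c4∈{3}] r4c4's peers cover all but 3. So r4c4=3.
Step 18. [r2c4∈{4}] r2c4's peers cover all but 4 ⇒ r2c4=4.
Step 19. [r3c2∈{4}] only 4 remains possible at r3c2, so r3c2=4.
Step 20. [r4c2∈{1}] r4c2 has the single candidate 1, so r4c2=1.
Step 21. [r3c5∈{2}] only 2 remains possible at r3c5, so r3c5=2.
Step 22. [r6c4∈{1}] r6c4's peers cover all but 1. So r6c4=1.

Answer: 4 6 1 5 3 2 / 5 2 3 4 1 6 / 3 4 5 6 2 1 / 6 1 2 3 5 4 / 1 5 6 2 4 3 / 2 3 4 1 6 5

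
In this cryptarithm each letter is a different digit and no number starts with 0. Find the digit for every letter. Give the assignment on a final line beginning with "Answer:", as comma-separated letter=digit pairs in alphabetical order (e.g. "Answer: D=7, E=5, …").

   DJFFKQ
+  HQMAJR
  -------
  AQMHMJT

Step 1. [col 1: Q + R ≡ T (mod 10)] several values work for T in column 1 (Q + R ≡ T (mod 10), carry-in 0); try T=6. So T=6.
Step 2. [col 1: Q + R ≡ T (mod 10)] several values work for Q in column 1 (Q + R ≡ T (mod 10), carry-in 0); try Q=4 ⇒ Q=4.
Step 3. [A] the sum has 7 digits but both addends have 6; that extra leading digit A is the final carry, namely 1, so A=1.
Step 4. [col 1: Q + R ≡ T (mod 10)] in column 1 we have Q+R≡T with carry-in 0; given Q=4, T=6 and digits 1,4,6 already taken and all letters distinct, that pins R to 2. So R=2.
Step 5. [col 2: K + J ≡ J (mod 10)] in column 2 we have K+J≡J with carry-in 0; given nothing yet and digits 1,2,4,6 already taken and all letters distinct, that pins K to 0 ⇒ K=0.
Step 6. [col 2: K + J ≡ J (mod 10)] column 2 (K + J ≡ J (mod 10), carry-in 0) doesn't pin J yet; pick J=3 and continue. So J=3.
Step 7. [col 3: F + A ≡ M (mod 10)] several values work for F in column 3 (F + A ≡ M (mod 10), carry-in 0); try F=7. So F=7.
Step 8. [col 3: F + A ≡ M (mod 10)] in column 3 we have F+A≡M with carry-in 0; given F=7, A=1 and digits 0,1,2,3,4,6,7 already taken and all letters distinct, that pins M to 8. So M=8.
Step 9. [col 4: F + M ≡ H (mod 10)] from column 4 (F=7, M=8, carry-in 0, digits 0,1,2,3,4,6,7,8 already taken and all letters distinct): H must equal 5, so H=5.
Step 10. [col 6: D + H ≡ Q (mod 10)] column 6 reads D+H+carry(0)=Q with H=5, Q=4; with digits 0,1,2,3,4,5,6,7,8 already taken and all letters distinct, the only value for D is 9, so D=9.

Answer: A=1, D=9, F=7, H=5, J=3, K=0, M=8, Q=4, R=2, T=6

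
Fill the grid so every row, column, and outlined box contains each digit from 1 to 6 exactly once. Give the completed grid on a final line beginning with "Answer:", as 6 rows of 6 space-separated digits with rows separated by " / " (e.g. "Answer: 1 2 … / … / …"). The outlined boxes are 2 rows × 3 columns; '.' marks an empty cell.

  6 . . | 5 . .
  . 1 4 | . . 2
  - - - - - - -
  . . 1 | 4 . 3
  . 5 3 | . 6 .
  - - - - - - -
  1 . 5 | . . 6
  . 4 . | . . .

Step 1. [r2c5∈{3}] nothing but 3 survives at r2c5 ⇒ r2c5=3.
Step 2. [r3c1∈{2}] r3c1 has the single candidate 2. So r3c1=2.
Step 3. [r4c4∈{1,2}] r4c4 is the only open cell in row 4 admitting 2, so r4c4=2.
Step 4. [r6c4∈{1,3}] across col 4, 1 lands solely at r6c4 ⇒ r6c4=1.
Step 5. [r1c3∈{2}] r1c3 is down to just 2 ⇒ r1c3=2.
Step 6. [r1c5∈{1,4}] r1c5 is the only open cell in col 5 admitting 1. So r1c5=1.
Step 7. [r6c5∈{2,5}] across row 6, 2 lands solely at r6c5. So r6c5=2.
Step 8. [r6c1∈{3}] nothing but 3 survives at r6c1. So r6c1=3.
Step 9. [r3c2∈{6}] nothing but 6 survives at r3c2. So r3c2=6.
Step 10. [r1c2∈{3}] r1c2 is down to just 3. So r1c2=3.
Step 11. [r1c6∈{4}] r1c6's peers cover all but 4, so r1c6=4.
Step 12. [r2c4∈{6}] r2c4 is down to just 6. So r2c4=6.
Step 13. [r4c6∈{1}] only 1 remains possible at r4c6. So r4c6=1.
Step 14. [r5c4∈{3}] r5c4 is down to just 3. So r5c4=3.
Step 15. [r2c1∈{5}] only 5 remains possible at r2c1 ⇒ r2c1=5.
Step 16. [r5c2∈{2}] nothing but 2 survives at r5c2. So r5c2=2.
Step 17. [r5c5∈{4}] only 4 remains possible at r5c5. So r5c5=4.
Step 18. [r3c5∈{5}] only 5 remains possible at r3c5. So r3c5=5.
Step 19. [r4c1∈{4}] r4c1 has the single candidate 4 ⇒ r4c1=4.
Step 20. [r6c6∈{5}] only 5 remains possible at r6c6. So r6c6=5.
Step 21. [r6c3∈{6}] r6c3 has the single candidate 6, so r6c3=6.

Answer: 6 3 2 5 1 4 / 5 1 4 6 3 2 / 2 6 1 4 5 3 / 4 5 3 2 6 1 / 1 2 5 3 4 6 / 3 4 6 1 2 5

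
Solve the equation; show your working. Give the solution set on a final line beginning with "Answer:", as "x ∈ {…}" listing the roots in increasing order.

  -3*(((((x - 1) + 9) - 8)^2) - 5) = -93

Step 1. [-3*(((((x - 1) + 9) - 8)^2) - 5) = -93] LHS = -3·(…); ÷-3 both sides ⇒ div: ((((x - 1) + 9) - 8)^2) - 5 = 31.
Step 2. [((((x - 1) + 9) - 8)^2) - 5 = 31] add 5: x sits inside (… - 5), so sub: (((x - 1) + 9) - 8)^2 = 36.
Step 3. [(((x - 1) + 9) - 8)^2 = 36] √ both sides: 36 ≥ 0 gives two branches, so sqrt: ((x - 1) + 9) - 8 = 6 or -6.
Step 4. [((x - 1) + 9) - 8 = 6 or -6] the outer -8 inverts by adding 8. So sub: (x - 1) + 9 = 14 or 2.
Step 5. [(x - 1) + 9 = 14 or 2] 9 comes off first (subtract 9), so sub: x - 1 = 5 or -7.
Step 6. [x - 1 = 5 or -7] the outer -1 inverts by adding 1 ⇒ sub: x = 6 or -6.

Answer: x ∈ {-6, 6}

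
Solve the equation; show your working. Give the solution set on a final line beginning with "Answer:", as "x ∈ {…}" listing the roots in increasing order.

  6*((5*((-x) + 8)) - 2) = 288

Step 1. [6*((5*((-x) + 8)) - 2) = 288] leading coefficient 6: divide by 6 ⇒ div: (5*((-x) + 8)) - 2 = 48.
Step 2. [(5*((-x) + 8)) - 2 = 48] -2 is outermost — add 2 both sides, so sub: 5*((-x) + 8) = 50.
Step 3. [5*((-x) + 8) = 50] 5 out front; divide by 5 ⇒ div: (-x) + 8 = 10.
Step 4. [(-x) + 8 = 10] +8 is outermost — subtract 8 both sides. So sub: -x = 2.
Step 5. [-x = 2] LHS negated; negate both sides, so neg: x = -2.

Answer: x ∈ {-2}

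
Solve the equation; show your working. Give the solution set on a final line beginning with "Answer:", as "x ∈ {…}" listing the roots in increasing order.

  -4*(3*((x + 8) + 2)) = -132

Step 1. [-4*(3*((x + 8) + 2)) = -132] -4 out front; divide by -4, so div: 3*((x + 8) + 2) = 33.
Step 2. [3*((x + 8) + 2) = 33] LHS = 3·(…); ÷3 both sides, so div: (x + 8) + 2 = 11.
Step 3. [(x + 8) + 2 = 11] subtract 2: x sits inside (… + 2), so sub: x + 8 = 9.
Step 4. [x + 8 = 9] peel the +8: subtract 8 from each side. So sub: x = 1.

Answer: x ∈ {1}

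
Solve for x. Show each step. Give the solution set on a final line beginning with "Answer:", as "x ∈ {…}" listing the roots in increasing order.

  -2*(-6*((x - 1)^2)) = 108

Step 1. [-2*(-6*((x - 1)^2)) = 108] LHS = -2·(…); ÷-2 both sides ⇒ div: -6*((x - 1)^2) = -54.
Step 2. [-6*((x - 1)^2) = -54] -6·(inner) — divide through by -6. So div: (x - 1)^2 = 9.
Step 3. [(x - 1)^2 = 9] 9 ≥ 0, LHS is (·)² — take ±√, so sqrt: x - 1 = 3 or -3.
Step 4. [x - 1 = 3 or -3] add 1: x sits inside (… - 1). So sub: x = 4 or -2.

Answer: x ∈ {-2, 4}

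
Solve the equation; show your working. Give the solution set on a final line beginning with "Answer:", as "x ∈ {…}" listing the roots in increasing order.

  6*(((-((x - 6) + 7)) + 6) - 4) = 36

Step 1. [6*(((-((x - 6) + 7)) + 6) - 4) = 36] 6·(inner) — divide through by 6. So div: ((-((x - 6) + 7)) + 6) - 4 = 6.
Step 2. [((-((x - 6) + 7)) + 6) - 4 = 6] add 4: x sits inside (… - 4), so sub: (-((x - 6) + 7)) + 6 = 10.
Step 3. [(-((x - 6) + 7)) + 6 = 10] subtract 6: x sits inside (… + 6) ⇒ sub: -((x - 6) + 7) = 4.
Step 4. [-((x - 6) + 7) = 4] leading − — multiply by −1, so neg: (x - 6) + 7 = -4.
Step 5. [(x - 6) + 7 = -4] +7 is outermost — subtract 7 both sides ⇒ sub: x - 6 = -11.
Step 6. [x - 6 = -11] add 6: x sits inside (… - 6), so sub: x = -5.

Answer: x ∈ {-5}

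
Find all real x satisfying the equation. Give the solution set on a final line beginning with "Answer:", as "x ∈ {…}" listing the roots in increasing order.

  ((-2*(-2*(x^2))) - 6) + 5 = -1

Step 1. [((-2*(-2*(x^2))) - 6) + 5 = -1] 5 comes off first (subtract 5) ⇒ sub: (-2*(-2*(x^2))) - 6 = -6.
Step 2. [(-2*(-2*(x^2))) - 6 = -6] -2 | LHS and -2 | -6: pull -2 out, so factor: (-2*(x^2)) + 3 = 3.
Step 3. [(-2*(x^2)) + 3 = 3] subtract 3: x sits inside (… + 3). So sub: -2*(x^2) = 0.
Step 4. [-2*(x^2) = 0] leading coefficient -2: divide by -2. So div: x^2 = 0.
Step 5. [x^2 = 0] LHS squared, RHS 0 ≥ 0: apply √ (±). So sqrt: x = 0.

Answer: x ∈ {0}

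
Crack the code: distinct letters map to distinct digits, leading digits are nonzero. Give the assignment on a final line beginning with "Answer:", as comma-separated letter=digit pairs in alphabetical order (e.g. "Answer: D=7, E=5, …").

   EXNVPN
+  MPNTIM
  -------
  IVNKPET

Step 1. [col 1: N + M ≡ T (mod 10)] column 1 (N + M ≡ T (mod 10), carry-in 0) doesn't pin N yet; pick N=8 and continue. So N=8.
Step 2. [I] the sum has 7 digits but both addends have 6; that extra leading digit I is the final carry, namely 1 ⇒ I=1.
Step 3. [col 1: N + M ≡ T (mod 10)] M=5 is one option consistent with column 1 (N + M ≡ T (mod 10), carry-in 0) — take it, so M=5.
Step 4. [col 1: N + M ≡ T (mod 10)] column 1: given N=8, M=5, carry-in 0, and digits 1,5,8 already taken and all letters distinct, N+M≡T (mod 10) forces T=3 ⇒ T=3.
Step 5. [col 2: P + I ≡ E (mod 10)] no forcing yet in column 2 (carry-in 1); P=7 is free and consistent — try it. So P=7.
Step 6. [col 2: P + I ≡ E (mod 10)] in column 2 we have P+I≡E with carry-in 1; given P=7, I=1 and digits 1,3,5,7,8 already taken and all letters distinct, that pins E to 9. So E=9.
Step 7. [col 3: V + T ≡ P (mod 10)] column 3: given T=3, P=7, carry-in 0, and digits 1,3,5,7,8,9 already taken and all letters distinct, V+T≡P (mod 10) forces V=4. So V=4.
Step 8. [col 4: N + N ≡ K (mod 10)] column 4 reads N+N+carry(0)=K with N=8; with digits 1,3,4,5,7,8,9 already taken and all letters distinct, the only value for K is 6. So K=6.
Step 9. [col 5: X + P ≡ N (mod 10)] from column 5 (P=7, N=8, carry-in 1, digits 1,3,4,5,6,7,8,9 already taken and all letters distinct): X must equal 0, so X=0.

Answer: E=9, I=1, K=6, M=5, N=8, P=7, T=3, V=4, X=0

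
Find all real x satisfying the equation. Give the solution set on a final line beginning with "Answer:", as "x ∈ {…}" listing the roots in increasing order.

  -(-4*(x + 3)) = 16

Step 1. [-(-4*(x + 3)) = 16] flip signs both sides. So neg: -4*(x + 3) = -16.
Step 2. [-4*(x + 3) = -16] leading coefficient -4: divide by -4, so div: x + 3 = 4.
Step 3. [x + 3 = 4] 3 comes off first (subtract 3). So sub: x = 1.

Answer: x ∈ {1}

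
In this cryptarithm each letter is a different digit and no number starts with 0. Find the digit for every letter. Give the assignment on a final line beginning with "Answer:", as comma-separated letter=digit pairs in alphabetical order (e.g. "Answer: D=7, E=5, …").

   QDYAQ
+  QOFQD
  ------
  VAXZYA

Step 1. [col 1: Q + D ≡ A (mod 10)] column 1 (Q + D ≡ A (mod 10), carry-in 0) doesn't pin A yet; pick A=3 and continue, so A=3.
Step 2. [V] adding two 5-digit numbers gives at most 5+1 digits, and here it does — V is that final carry and must be 1, so V=1.
Step 3. [col 1: Q + D ≡ A (mod 10)] no forcing yet in column 1 (carry-in 0); D=7 is free and consistent — try it, so D=7.
Step 4. [col 1: Q + D ≡ A (mod 10)] column 1: given D=7, A=3, carry-in 0, and digits 1,3,7 already taken and all letters distinct, Q+D≡A (mod 10) forces Q=6 ⇒ Q=6.
Step 5. [col 2: A + Q ≡ Y (mod 10)] from column 2 (A=3, Q=6, carry-in 1, digits 1,3,6,7 already taken and all letters distinct): Y must equal 0. So Y=0.
Step 6. [col 3: Y + F ≡ Z (mod 10)] several values work for Z in column 3 (Y + F ≡ Z (mod 10), carry-in 1); try Z=9. So Z=9.
Step 7. [col 3: Y + F ≡ Z (mod 10)] column 3 reads Y+F+carry(1)=Z with Y=0, Z=9; with digits 0,1,3,6,7,9 already taken and all letters distinct, the only value for F is 8. So F=8.
Step 8. [col 4: D + O ≡ X (mod 10)] from column 4 (D=7, carry-in 0, digits 0,1,3,6,7,8,9 already taken and all letters distinct): X must equal 2. So X=2.
Step 9. [col 4: D + O ≡ X (mod 10)] from column 4 (D=7, X=2, carry-in 0, digits 0,1,2,3,6,7,8,9 already taken and all letters distinct): O must equal 5. So O=5.

Answer: A=3, D=7, F=8, O=5, Q=6, V=1, X=2, Y=0, Z=9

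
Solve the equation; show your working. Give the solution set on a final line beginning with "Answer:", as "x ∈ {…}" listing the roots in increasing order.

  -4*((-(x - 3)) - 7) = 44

Step 1. [-4*((-(x - 3)) - 7) = 44] -4·(inner) — divide through by -4, so div: (-(x - 3)) - 7 = -11.
Step 2. [(-(x - 3)) - 7 = -11] the outer -7 inverts by adding 7 ⇒ sub: -(x - 3) = -4.
Step 3. [-(x - 3) = -4] LHS negated; negate both sides. So neg: x - 3 = 4.
Step 4. [x - 3 = 4] peel the -3: add 3 from each side, so sub: x = 7.

Answer: x ∈ {7}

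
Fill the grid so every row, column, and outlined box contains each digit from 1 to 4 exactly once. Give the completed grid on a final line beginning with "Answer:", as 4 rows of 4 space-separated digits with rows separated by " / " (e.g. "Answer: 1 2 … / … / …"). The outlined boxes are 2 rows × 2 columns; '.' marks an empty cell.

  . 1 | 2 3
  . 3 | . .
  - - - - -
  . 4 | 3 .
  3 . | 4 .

Step 1. [r4c4∈{1,2}] row 4 places 1 nowhere but r4c4, so r4c4=1.
Step 2. [r2c1∈{2,4}] r2c1 is the only open cell in row 2 admitting 2, so r2c1=2.
Step 3. [r1c1∈{4}] r1c1 has the single candidate 4. So r1c1=4.
Step 4. [r3c4∈{2}] only 2 remains possible at r3c4 ⇒ r3c4=2.
Step 5. [r4c2∈{2}] nothing but 2 survives at r4c2, so r4c2=2.
Step 6. [r2c4∈{4}] r2c4 is down to just 4, so r2c4=4.
Step 7. [r2c3∈{1}] r2c3 has the single candidate 1 ⇒ r2c3=1.
Step 8. [r3c1∈{1}] nothing but 1 survives at r3c1. So r3c1=1.

Answer: 4 1 2 3 / 2 3 1 4 / 1 4 3 2 / 3 2 4 1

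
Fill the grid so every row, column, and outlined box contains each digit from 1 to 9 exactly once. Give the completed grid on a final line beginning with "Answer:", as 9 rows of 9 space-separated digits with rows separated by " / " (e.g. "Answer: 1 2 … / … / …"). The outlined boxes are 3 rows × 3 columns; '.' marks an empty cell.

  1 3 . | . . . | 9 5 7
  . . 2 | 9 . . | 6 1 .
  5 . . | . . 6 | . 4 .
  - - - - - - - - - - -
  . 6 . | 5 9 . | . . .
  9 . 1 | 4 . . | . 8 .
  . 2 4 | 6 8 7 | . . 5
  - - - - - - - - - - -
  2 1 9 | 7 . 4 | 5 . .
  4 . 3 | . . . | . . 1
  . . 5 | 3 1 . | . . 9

Step 1. [r7c9∈{3,6,8}] 8 has one home in row 7: r7c9, so r7c9=8.
Step 2. [r2c9∈{3}] only 3 remains possible at r2c9, so r2c9=3.
Step 3. [r3c9∈{2}] r3c9 is down to just 2. So r3c9=2.
Step 4. [r3c7∈{8}] nothing but 8 survives at r3c7. So r3c7=8.
Step 5. [r3c3∈{7}] r3c3's peers cover all but 7. So r3c3=7.
Step 6. [r2c1∈{8}] r2c1 has the single candidate 8. So r2c1=8.
Step 7. [r7c8∈{3,6}] row 7 places 3 nowhere but r7c8 ⇒ r7c8=3.
Step 8. [r9c7∈{2,4,7}] 4 has one home in row 9: r9c7, so r9c7=4.
Step 9. [r8c6∈{2,5,8,9}] r8c6 is the only open cell in row 8 admitting 9 ⇒ r8c6=9.
Step 10. [r8c5∈{2,5,6}] in row 8, 5 fits only at r8c5 ⇒ r8c5=5.
Step 11. [r8c8∈{2,6,7}] r8c8 is the only open cell in row 8 admitting 6. So r8c8=6.
Step 12. [r4c6∈{1,2,3}] in col 6, 1 fits only at r4c6. So r4c6=1.
Step 13. [r5c6∈{2,3}] in col 6, 3 fits only at r5c6 ⇒ r5c6=3.
Step 14. [r1c5∈{2,4}] across row 1, 4 lands solely at r1c5 ⇒ r1c5=4.
Step 15. [r6c1∈{3}] r6c1's peers cover all but 3 ⇒ r6c1=3.
Step 16. [r4c1∈{7}] r4c1 is down to just 7. So r4c1=7.
Step 17. [r4c8∈{2}] r4c8 has the single candidate 2, so r4c8=2.
Step 18. [r9c6∈{2,8}] 2 has one home in row 9: r9c6 ⇒ r9c6=2.
Step 19. [r9c2∈{7,8}] 8 has one home in row 9: r9c2, so r9c2=8.
Step 20. [r8c4∈{8}] r8c4 has the single candidate 8, so r8c4=8.
Step 21. [r9c8∈{7}] r9c8 has the single candidate 7. So r9c8=7.
Step 22. [r2c5∈{7}] nothing but 7 survives at r2c5, so r2c5=7.
Step 23. [r3c4∈{1}] nothing but 1 survives at r3c4. So r3c4=1.
Step 24. [r7c5∈{6}] r7c5 has the single candidate 6 ⇒ r7c5=6.
Step 25. [r5c2∈{5}] r5c2's peers cover all but 5, so r5c2=5.
Step 26. [r3c2∈{9}] r3c2 has the single candidate 9. So r3c2=9.
Step 27. [r4c9∈{4}] r4c9's peers cover all but 4. So r4c9=4.
Step 28. [r3c5∈{3}] nothing but 3 survives at r3c5. So r3c5=3.
Step 29. [r1c3∈{6}] r1c3 is down to just 6. So r1c3=6.
Step 30. [r6c8∈{9}] nothing but 9 survives at r6c8 ⇒ r6c8=9.
Step 31. [r1c4∈{2}] nothing but 2 survives at r1c4. So r1c4=2.
Step 32. [r1c6∈{8}] only 8 remains possible at r1c6, so r1c6=8.
Step 33. [r5c5∈{2}] only 2 remains possible at r5c5 ⇒ r5c5=2.
Step 34. [r6c7∈{1}] only 1 remains possible at r6c7, so r6c7=1.
Step 35. [r8c7∈{2}] only 2 remains possible at r8c7, so r8c7=2.
Step 36. [r9c1∈{6}] nothing but 6 survives at r9c1, so r9c1=6.
Step 37. [r8c2∈{7}] nothing but 7 survives at r8c2. So r8c2=7.
Step 38. [r4c3∈{8}] r4c3 has the single candidate 8, so r4c3=8.
Step 39. [r5c9∈{6}] nothing but 6 survives at r5c9 ⇒ r5c9=6.
Step 40. [r2c6∈{5}] only 5 remains possible at r2c6 ⇒ r2c6=5.
Step 41. [r5c7∈{7}] r5c7 has the single candidate 7. So r5c7=7.
Step 42. [r4c7∈{3}] nothing but 3 survives at r4c7. So r4c7=3.
Step 43. [r2c2∈{4}] r2c2's peers cover all but 4 ⇒ r2c2=4.

Answer: 1 3 6 2 4 8 9 5 7 / 8 4 2 9 7 5 6 1 3 / 5 9 7 1 3 6 8 4 2 / 7 6 8 5 9 1 3 2 4 / 9 5 1 4 2 3 7 8 6 / 3 2 4 6 8 7 1 9 5 / 2 1 9 7 6 4 5 3 8 / 4 7 3 8 5 9 2 6 1 / 6 8 5 3 1 2 4 7 9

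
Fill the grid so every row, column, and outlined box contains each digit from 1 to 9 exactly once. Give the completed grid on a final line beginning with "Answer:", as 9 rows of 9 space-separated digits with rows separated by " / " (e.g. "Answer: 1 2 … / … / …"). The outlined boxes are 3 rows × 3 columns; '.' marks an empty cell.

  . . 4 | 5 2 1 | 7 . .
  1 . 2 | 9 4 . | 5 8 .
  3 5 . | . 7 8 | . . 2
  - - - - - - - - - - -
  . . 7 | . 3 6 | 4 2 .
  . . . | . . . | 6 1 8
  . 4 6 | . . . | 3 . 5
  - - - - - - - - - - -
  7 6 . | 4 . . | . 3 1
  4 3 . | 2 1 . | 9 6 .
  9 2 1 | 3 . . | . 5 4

Step 1. [r5c2∈{9}] r5c2 is down to just 9, so r5c2=9.
Step 2. [r5c5∈{5}] r5c5 has the single candidate 5, so r5c5=5.
Step 3. [r1c9∈{3,6,9}] row 1 places 3 nowhere but r1c9 ⇒ r1c9=3.
Step 4. [r6c4∈{1,7,8}] across row 6, 1 lands solely at r6c4 ⇒ r6c4=1.
Step 5. [r4c4∈{8}] nothing but 8 survives at r4c4. So r4c4=8.
Step 6. [r6c5∈{9}] r6c5 is down to just 9, so r6c5=9.
Step 7. [r9c6∈{7}] nothing but 7 survives at r9c6 ⇒ r9c6=7.
Step 8. [r7c5∈{8}] r7c5 has the single candidate 8, so r7c5=8.
Step 9. [r8c6∈{5}] r8c6 has the single candidate 5 ⇒ r8c6=5.
Step 10. [r5c1∈{2}] r5c1 has the single candidate 2, so r5c1=2.
Step 11. [r1c1∈{6,8}] r1c1 is the only open cell in row 1 admitting 6 ⇒ r1c1=6.
Step 12. [r1c8∈{9}] r1c8 has the single candidate 9. So r1c8=9.
Step 13. [r7c7∈{2}] nothing but 2 survives at r7c7 ⇒ r7c7=2.
Step 14. [r2c6∈{3}] r2c6 is down to just 3. So r2c6=3.
Step 15. [r6c1∈{8}] nothing but 8 survives at r6c1 ⇒ r6c1=8.
Step 16. [r2c2∈{7}] r2c2's peers cover all but 7, so r2c2=7.
Step 17. [r5c4∈{7}] r5c4 is down to just 7 ⇒ r5c4=7.
Step 18. [r3c8∈{4}] r3c8 is down to just 4, so r3c8=4.
Step 19. [r1c2∈{8}] only 8 remains possible at r1c2, so r1c2=8.
Step 20. [r8c9∈{7}] nothing but 7 survives at r8c9. So r8c9=7.
Step 21. [r3c3∈{9}] r3c3 is down to just 9 ⇒ r3c3=9.
Step 22. [r7c3∈{5}] r7c3 has the single candidate 5. So r7c3=5.
Step 23. [r9c7∈{8}] nothing but 8 survives at r9c7, so r9c7=8.
Step 24. [r8c3∈{8}] r8c3 has the single candidate 8. So r8c3=8.
Step 25. [r5c6∈{4}] r5c6 has the single candidate 4, so r5c6=4.
Step 26. [r6c6∈{2}] r6c6's peers cover all but 2. So r6c6=2.
Step 27. [r4c1∈{5}] r4c1 is down to just 5, so r4c1=5.
Step 28. [r3c7∈{1}] r3c7 is down to just 1, so r3c7=1.
Step 29. [r5c3∈{3}] r5c3 has the single candidate 3, so r5c3=3.
Step 30. [r3c4∈{6}] only 6 remains possible at r3c4, so r3c4=6.
Step 31. [r4c2∈{1}] r4c2's peers cover all but 1. So r4c2=1.
Step 32. [r4c9∈{9}] nothing but 9 survives at r4c9, so r4c9=9.
Step 33. [r6c8∈{7}] nothing but 7 survives at r6c8 ⇒ r6c8=7.
Step 34. [r7c6∈{9}] r7c6's peers cover all but 9 ⇒ r7c6=9.
Step 35. [r2c9∈{6}] only 6 remains possible at r2c9, so r2c9=6.
Step 36. [r9c5∈{6}] nothing but 6 survives at r9c5, so r9c5=6.

Answer: 6 8 4 5 2 1 7 9 3 / 1 7 2 9 4 3 5 8 6 / 3 5 9 6 7 8 1 4 2 / 5 1 7 8 3 6 4 2 9 / 2 9 3 7 5 4 6 1 8 / 8 4 6 1 9 2 3 7 5 / 7 6 5 4 8 9 2 3 1 / 4 3 8 2 1 5 9 6 7 / 9 2 1 3 6 7 8 5 4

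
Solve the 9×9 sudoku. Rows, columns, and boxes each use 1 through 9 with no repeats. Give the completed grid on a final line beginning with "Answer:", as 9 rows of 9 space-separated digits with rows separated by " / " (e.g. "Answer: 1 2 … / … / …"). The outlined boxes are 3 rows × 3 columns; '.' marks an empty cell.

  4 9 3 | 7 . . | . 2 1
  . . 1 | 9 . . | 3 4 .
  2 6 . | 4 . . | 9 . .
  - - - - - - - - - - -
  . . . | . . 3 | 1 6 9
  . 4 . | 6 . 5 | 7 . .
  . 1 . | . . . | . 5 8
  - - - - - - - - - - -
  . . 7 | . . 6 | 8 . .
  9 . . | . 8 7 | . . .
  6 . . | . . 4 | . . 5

Step 1. [r6c4∈{2}] r6c4 has the single candidate 2 ⇒ r6c4=2.
Step 2. [r9c7∈{2}] r9c7's peers cover all but 2. So r9c7=2.
Step 3. [r7c5∈{1,2,3,5,9}] across box 8, 2 lands solely at r7c5, so r7c5=2.
Step 4. [r5c8∈{3}] nothing but 3 survives at r5c8. So r5c8=3.
Step 5. [r9c5∈{1,3,9}] in box 8, 9 fits only at r9c5. So r9c5=9.
Step 6. [r5c1∈{8}] r5c1's peers cover all but 8, so r5c1=8.
Step 7. [r8c3∈{2,4,5}] in col 3, 4 fits only at r8c3 ⇒ r8c3=4.
Step 8. [r7c1∈{1,3,5}] r7c1 is the only open cell in col 1 admitting 1, so r7c1=1.
Step 9. [r8c2∈{2,3,5}] across row 8, 2 lands solely at r8c2 ⇒ r8c2=2.
Step 10. [r7c2∈{3,5}] across box 7, 5 lands solely at r7c2 ⇒ r7c2=5.
Step 11. [r4c2∈{7}] r4c2 is down to just 7. So r4c2=7.
Step 12. [r7c4∈{3}] r7c4 is down to just 3, so r7c4=3.
Step 13. [r3c8∈{7,8}] r3c8 is the only open cell in col 8 admitting 8, so r3c8=8.
Step 14. [r3c3∈{5}] r3c3 is down to just 5. So r3c3=5.
Step 15. [r2c2∈{8}] r2c2 is down to just 8. So r2c2=8.
Step 16. [r8c8∈{1}] r8c8 has the single candidate 1 ⇒ r8c8=1.
Step 17. [r5c3∈{2,9}] in row 5, 9 fits only at r5c3 ⇒ r5c3=9.
Step 18. [r1c7∈{5,6}] 5 has one home in col 7: r1c7, so r1c7=5.
Step 19. [r2c9∈{6,7}] 6 has one home in box 3: r2c9 ⇒ r2c9=6.
Step 20. [r6c7∈{4}] nothing but 4 survives at r6c7 ⇒ r6c7=4.
Step 21. [r3c6∈{1}] nothing but 1 survives at r3c6, so r3c6=1.
Step 22. [r9c4∈{1}] r9c4 is down to just 1 ⇒ r9c4=1.
Step 23. [r3c5∈{3}] r3c5 is down to just 3 ⇒ r3c5=3.
Step 24. [r5c9∈{2}] only 2 remains possible at r5c9. So r5c9=2.
Step 25. [r4c3∈{2}] only 2 remains possible at r4c3 ⇒ r4c3=2.
Step 26. [r1c6∈{8}] only 8 remains possible at r1c6, so r1c6=8.
Step 27. [r8c7∈{6}] r8c7's peers cover all but 6. So r8c7=6.
Step 28. [r7c9∈{4}] r7c9 is down to just 4. So r7c9=4.
Step 29. [r2c6∈{2}] nothing but 2 survives at r2c6 ⇒ r2c6=2.
Step 30. [r6c1∈{3}] r6c1 is down to just 3 ⇒ r6c1=3.
Step 31. [r1c5∈{6}] r1c5's peers cover all but 6. So r1c5=6.
Step 32. [r9c2∈{3}] r9c2 has the single candidate 3, so r9c2=3.
Step 33. [r4c5∈{4}] nothing but 4 survives at r4c5 ⇒ r4c5=4.
Step 34. [r6c3∈{6}] r6c3 has the single candidate 6 ⇒ r6c3=6.
Step 35. [r9c3∈{8}] nothing but 8 survives at r9c3. So r9c3=8.
Step 36. [r5c5∈{1}] r5c5 is down to just 1. So r5c5=1.
Step 37. [r8c4∈{5}] r8c4 has the single candidate 5. So r8c4=5.
Step 38. [r8c9∈{3}] r8c9 has the single candidate 3 ⇒ r8c9=3.
Step 39. [r2c5∈{5}] r2c5 is down to just 5. So r2c5=5.
Step 40. [r9c8∈{7}] only 7 remains possible at r9c8 ⇒ r9c8=7.
Step 41. [r4c4∈{8}] r4c4 is down to just 8, so r4c4=8.
Step 42. [r7c8∈{9}] r7c8 is down to just 9, so r7c8=9.
Step 43. [r3c9∈{7}] nothing but 7 survives at r3c9, so r3c9=7.
Step 44. [r2c1∈{7}] r2c1 has the single candidate 7 ⇒ r2c1=7.
Step 45. [r6c5∈{7}] nothing but 7 survives at r6c5, so r6c5=7.
Step 46. [r6c6∈{9}] r6c6 has the single candidate 9 ⇒ r6c6=9.
Step 47. [r4c1∈{5}] r4c1 is down to just 5, so r4c1=5.

Answer: 4 9 3 7 6 8 5 2 1 / 7 8 1 9 5 2 3 4 6 / 2 6 5 4 3 1 9 8 7 / 5 7 2 8 4 3 1 6 9 / 8 4 9 6 1 5 7 3 2 / 3 1 6 2 7 9 4 5 8 / 1 5 7 3 2 6 8 9 4 / 9 2 4 5 8 7 6 1 3 / 6 3 8 1 9 4 2 7 5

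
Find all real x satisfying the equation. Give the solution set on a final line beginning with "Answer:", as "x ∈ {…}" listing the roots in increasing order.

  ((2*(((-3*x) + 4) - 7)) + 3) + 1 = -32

Step 1. [((2*(((-3*x) + 4) - 7)) + 3) + 1 = -32] subtract 1: x sits inside (… + 1). So sub: (2*(((-3*x) + 4) - 7)) + 3 = -33.
Step 2. [(2*(((-3*x) + 4) - 7)) + 3 = -33] subtract 3: x sits inside (… + 3) ⇒ sub: 2*(((-3*x) + 4) - 7) = -36.
Step 3. [2*(((-3*x) + 4) - 7) = -36] LHS = 2·(…); ÷2 both sides. So div: ((-3*x) + 4) - 7 = -18.
Step 4. [((-3*x) + 4) - 7 = -18] the outer -7 inverts by adding 7 ⇒ sub: (-3*x) + 4 = -11.
Step 5. [(-3*x) + 4 = -11] subtract 4: x sits inside (… + 4) ⇒ sub: -3*x = -15.
Step 6. [-3*x = -15] -3 out front; divide by -3, so div: x = 5.

Answer: x ∈ {5}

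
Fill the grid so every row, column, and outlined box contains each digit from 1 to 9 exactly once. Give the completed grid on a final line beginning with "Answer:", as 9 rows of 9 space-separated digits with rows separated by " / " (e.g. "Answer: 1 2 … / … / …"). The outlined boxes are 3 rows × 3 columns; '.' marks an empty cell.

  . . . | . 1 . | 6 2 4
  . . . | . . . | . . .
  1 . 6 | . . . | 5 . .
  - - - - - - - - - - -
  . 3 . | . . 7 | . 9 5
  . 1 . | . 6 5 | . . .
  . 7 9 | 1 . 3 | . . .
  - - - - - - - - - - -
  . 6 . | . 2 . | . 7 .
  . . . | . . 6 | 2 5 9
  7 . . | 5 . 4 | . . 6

Step 1. [r2c7∈{1,3,7,8,9}] in col 7, 9 fits only at r2c7. So r2c7=9.
Step 2. [r7c7∈{1,3,4,8}] r7c7 is the only open cell in box 9 admitting 4, so r7c7=4.
Step 3. [r6c7∈{8}] only 8 remains possible at r6c7, so r6c7=8.
Step 4. [r6c5∈{4}] r6c5's peers cover all but 4, so r6c5=4.
Step 5. [r4c5∈{8}] r4c5 is down to just 8 ⇒ r4c5=8.
Step 6. [r6c1∈{2,5,6}] r6c1 is the only open cell in row 6 admitting 5. So r6c1=5.
Step 7. [r7c3∈{1,3,5,8}] in row 7, 5 fits only at r7c3 ⇒ r7c3=5.
Step 8. [r4c4∈{2}] r4c4 has the single candidate 2, so r4c4=2.
Step 9. [r4c3∈{4}] only 4 remains possible at r4c3. So r4c3=4.
Step 10. [r2c4∈{3,4,6,7,8}] 6 has one home in row 2: r2c4. So r2c4=6.
Step 11. [r3c4∈{3,4,7,8,9}] across col 4, 4 lands solely at r3c4. So r3c4=4.
Step 12. [r2c5∈{3,5,7}] across col 5, 5 lands solely at r2c5 ⇒ r2c5=5.
Step 13. [r8c3∈{1,3,8}] in row 8, 1 fits only at r8c3 ⇒ r8c3=1.
Step 14. [r7c6∈{1,8,9}] 1 has one home in col 6: r7c6 ⇒ r7c6=1.
Step 15. [r2c9∈{1,3,7,8}] in col 9, 1 fits only at r2c9, so r2c9=1.
Step 16. [r3c9∈{3,7,8}] 7 has one home in box 3: r3c9. So r3c9=7.
Step 17. [r1c4∈{3,7,8,9}] 7 has one home in box 2: r1c4. So r1c4=7.
Step 18. [r7c9∈{3,8}] r7c9 is the only open cell in col 9 admitting 8 ⇒ r7c9=8.
Step 19. [r3c5∈{3,9}] across box 2, 3 lands solely at r3c5, so r3c5=3.
Step 20. [r2c8∈{3,8}] in box 3, 3 fits only at r2c8. So r2c8=3.
Step 21. [r8c4∈{3,8}] r8c4 is the only open cell in col 4 admitting 8. So r8c4=8.
Step 22. [r8c1∈{3,4}] r8c1 is the only open cell in row 8 admitting 3 ⇒ r8c1=3.
Step 23. [r7c1∈{9}] only 9 remains possible at r7c1, so r7c1=9.
Step 24. [r1c1∈{8}] only 8 remains possible at r1c1 ⇒ r1c1=8.
Step 25. [r5c1∈{2}] only 2 remains possible at r5c1, so r5c1=2.
Step 26. [r9c2∈{2,8}] col 2 places 8 nowhere but r9c2 ⇒ r9c2=8.
Step 27. [r2c6∈{2,8}] row 2 places 8 nowhere but r2c6, so r2c6=8.
Step 28. [r9c7∈{1,3}] row 9 places 3 nowhere but r9c7, so r9c7=3.
Step 29. [r3c6∈{2,9}] across col 6, 2 lands solely at r3c6, so r3c6=2.
Step 30. [r2c2∈{2,4}] 2 has one home in col 2: r2c2. So r2c2=2.
Step 31. [r1c6∈{9}] nothing but 9 survives at r1c6, so r1c6=9.
Step 32. [r3c2∈{9}] r3c2's peers cover all but 9, so r3c2=9.
Step 33. [r5c4∈{9}] only 9 remains possible at r5c4, so r5c4=9.
Step 34. [r1c3∈{3}] r1c3 is down to just 3. So r1c3=3.
Step 35. [r5c8∈{4}] nothing but 4 survives at r5c8. So r5c8=4.
Step 36. [r9c3∈{2}] r9c3 has the single candidate 2. So r9c3=2.
Step 37. [r4c7∈{1}] r4c7 has the single candidate 1, so r4c7=1.
Step 38. [r9c8∈{1}] r9c8's peers cover all but 1 ⇒ r9c8=1.
Step 39. [r2c1∈{4}] r2c1's peers cover all but 4, so r2c1=4.
Step 40. [r5c9∈{3}] r5c9's peers cover all but 3, so r5c9=3.
Step 41. [r4c1∈{6}] r4c1 has the single candidate 6. So r4c1=6.
Step 42. [r7c4∈{3}] r7c4 is down to just 3. So r7c4=3.
Step 43. [r5c3∈{8}] r5c3 has the single candidate 8, so r5c3=8.
Step 44. [r2c3∈{7}] r2c3's peers cover all but 7. So r2c3=7.
Step 45. [r8c5∈{7}] only 7 remains possible at r8c5 ⇒ r8c5=7.
Step 46. [r1c2∈{5}] nothing but 5 survives at r1c2 ⇒ r1c2=5.
Step 47. [r9c5∈{9}] only 9 remains possible at r9c5. So r9c5=9.
Step 48. [r6c9∈{2}] nothing but 2 survives at r6c9. So r6c9=2.
Step 49. [r6c8∈{6}] nothing but 6 survives at r6c8, so r6c8=6.
Step 50. [r3c8∈{8}] r3c8 is down to just 8 ⇒ r3c8=8.
Step 51. [r5c7∈{7}] only 7 remains possible at r5c7 ⇒ r5c7=7.
Step 52. [r8c2∈{4}] r8c2's peers cover all but 4. So r8c2=4.

Answer: 8 5 3 7 1 9 6 2 4 / 4 2 7 6 5 8 9 3 1 / 1 9 6 4 3 2 5 8 7 / 6 3 4 2 8 7 1 9 5 / 2 1 8 9 6 5 7 4 3 / 5 7 9 1 4 3 8 6 2 / 9 6 5 3 2 1 4 7 8 / 3 4 1 8 7 6 2 5 9 / 7 8 2 5 9 4 3 1 6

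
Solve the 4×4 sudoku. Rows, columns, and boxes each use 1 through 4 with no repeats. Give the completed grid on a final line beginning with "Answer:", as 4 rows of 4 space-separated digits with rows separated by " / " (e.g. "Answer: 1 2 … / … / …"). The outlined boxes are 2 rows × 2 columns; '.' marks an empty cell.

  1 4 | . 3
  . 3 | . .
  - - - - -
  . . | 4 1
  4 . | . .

Step 1. [r1c3∈{2}] only 2 remains possible at r1c3, so r1c3=2.
Step 2. [r3c2∈{2}] r3c2 has the single candidate 2, so r3c2=2.
Step 3. [r4c3∈{3}] only 3 remains possible at r4c3 ⇒ r4c3=3.
Step 4. [r2c4∈{4}] only 4 remains possible at r2c4. So r2c4=4.
Step 5. [r2c1∈{2}] nothing but 2 survives at r2c1, so r2c1=2.
Step 6. [r3c1∈{3}] r3c1 has the single candidate 3, so r3c1=3.
Step 7. [r4c4∈{2}] only 2 remains possible at r4c4 ⇒ r4c4=2.
Step 8. [r2c3∈{1}] r2c3's peers cover all but 1. So r2c3=1.
Step 9. [r4c2∈{1}] only 1 remains possible at r4c2 ⇒ r4c2=1.

Answer: 1 4 2 3 / 2 3 1 4 / 3 2 4 1 / 4 1 3 2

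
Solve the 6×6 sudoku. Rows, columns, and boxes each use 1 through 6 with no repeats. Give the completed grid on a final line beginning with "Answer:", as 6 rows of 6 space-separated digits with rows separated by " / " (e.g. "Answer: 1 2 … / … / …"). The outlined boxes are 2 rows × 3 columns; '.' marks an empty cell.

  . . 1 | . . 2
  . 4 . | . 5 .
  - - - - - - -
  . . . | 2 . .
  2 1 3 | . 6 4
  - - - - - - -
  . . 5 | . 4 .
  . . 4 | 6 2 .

Step 1. [r1c5∈{3}] r1c5 has the single candidate 3, so r1c5=3.
Step 2. [r5c4∈{1,3}] across col 4, 3 lands solely at r5c4 ⇒ r5c4=3.
Step 3. [r5c6∈{1}] r5c6 has the single candidate 1 ⇒ r5c6=1.
Step 4. [r5c1∈{6}] r5c1 has the single candidate 6 ⇒ r5c1=6.
Step 5. [r1c2∈{5,6}] in row 1, 6 fits only at r1c2 ⇒ r1c2=6.
Step 6. [r3c2∈{5}] r3c2 has the single candidate 5. So r3c2=5.
Step 7. [r6c2∈{3}] only 3 remains possible at r6c2. So r6c2=3.
Step 8. [r2c3∈{2}] nothing but 2 survives at r2c3 ⇒ r2c3=2.
Step 9. [r4c4∈{5}] nothing but 5 survives at r4c4. So r4c4=5.
Step 10. [r3c5∈{1}] r3c5 is down to just 1, so r3c5=1.
Step 11. [r3c1∈{4}] nothing but 4 survives at r3c1. So r3c1=4.
Step 12. [r6c6∈{5}] r6c6's peers cover all but 5 ⇒ r6c6=5.
Step 13. [r2c4∈{1}] nothing but 1 survives at r2c4, so r2c4=1.
Step 14. [r5c2∈{2}] only 2 remains possible at r5c2 ⇒ r5c2=2.
Step 15. [r3c3∈{6}] r3c3 has the single candidate 6 ⇒ r3c3=6.
Step 16. [r2c1∈{3}] r2c1's peers cover all but 3 ⇒ r2c1=3.
Step 17. [r1c1∈{5}] r1c1 is down to just 5 ⇒ r1c1=5.
Step 18. [r1c4∈{4}] r1c4's peers cover all but 4. So r1c4=4.
Step 19. [r2c6∈{6}] nothing but 6 survives at r2c6, so r2c6=6.
Step 20. [r6c1∈{1}] only 1 remains possible at r6c1, so r6c1=1.
Step 21. [r3c6∈{3}] only 3 remains possible at r3c6, so r3c6=3.

Answer: 5 6 1 4 3 2 / 3 4 2 1 5 6 / 4 5 6 2 1 3 / 2 1 3 5 6 4 / 6 2 5 3 4 1 / 1 3 4 6 2 5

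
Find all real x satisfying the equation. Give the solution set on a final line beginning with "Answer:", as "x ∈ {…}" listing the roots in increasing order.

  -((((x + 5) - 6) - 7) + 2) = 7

Step 1. [-((((x + 5) - 6) - 7) + 2) = 7] LHS negated; negate both sides ⇒ neg: (((x + 5) - 6) - 7) + 2 = -7.
Step 2. [(((x + 5) - 6) - 7) + 2 = -7] +2 is outermost — subtract 2 both sides ⇒ sub: ((x + 5) - 6) - 7 = -9.
Step 3. [((x + 5) - 6) - 7 = -9] 7 comes off first (add 7). So sub: (x + 5) - 6 = -2.
Step 4. [(x + 5) - 6 = -2] the outer -6 inverts by adding 6 ⇒ sub: x + 5 = 4.
Step 5. [x + 5 = 4] the outer +5 inverts by subtracting 5. So sub: x = -1.

Answer: x ∈ {-1}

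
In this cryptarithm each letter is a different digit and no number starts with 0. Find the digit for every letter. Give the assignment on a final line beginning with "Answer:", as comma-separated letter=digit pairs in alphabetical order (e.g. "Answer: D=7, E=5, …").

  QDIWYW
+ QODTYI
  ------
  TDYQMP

Step 1. [col 1: W + I ≡ P (mod 10)] column 1 (W + I ≡ P (mod 10), carry-in 0) doesn't pin W yet; pick W=7 and continue. So W=7.
Step 2. [col 1: W + I ≡ P (mod 10)] column 1 (W + I ≡ P (mod 10), carry-in 0) doesn't pin P yet; pick P=9 and continue. So P=9.
Step 3. [col 1: W + I ≡ P (mod 10)] from column 1 (W=7, P=9, carry-in 0, digits 7,9 already taken and all letters distinct): I must equal 2 ⇒ I=2.
Step 4. [col 2: Y + Y ≡ M (mod 10)] no forcing yet in column 2 (carry-in 0); M=8 is free and consistent — try it, so M=8.
Step 5. [col 2: Y + Y ≡ M (mod 10)] column 2 reads Y+Y+carry(0)=M with M=8; with digits 2,7,8,9 already taken and all letters distinct, the only value for Y is 4, so Y=4.
Step 6. [col 3: W + T ≡ Q (mod 10)] several values work for Q in column 3 (W + T ≡ Q (mod 10), carry-in 0); try Q=3, so Q=3.
Step 7. [col 3: W + T ≡ Q (mod 10)] from column 3 (W=7, Q=3, carry-in 0, digits 2,3,4,7,8,9 already taken and all letters distinct): T must equal 6 ⇒ T=6.
Step 8. [col 4: I + D ≡ Y (mod 10)] column 4: given I=2, Y=4, carry-in 1, and digits 2,3,4,6,7,8,9 already taken and all letters distinct, I+D≡Y (mod 10) forces D=1 ⇒ D=1.
Step 9. [col 5: D + O ≡ D (mod 10)] column 5 reads D+O+carry(0)=D with D=1; with digits 1,2,3,4,6,7,8,9 already taken and all letters distinct, the only value for O is 0 ⇒ O=0.

Answer: D=1, I=2, M=8, O=0, P=9, Q=3, T=6, W=7, Y=4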